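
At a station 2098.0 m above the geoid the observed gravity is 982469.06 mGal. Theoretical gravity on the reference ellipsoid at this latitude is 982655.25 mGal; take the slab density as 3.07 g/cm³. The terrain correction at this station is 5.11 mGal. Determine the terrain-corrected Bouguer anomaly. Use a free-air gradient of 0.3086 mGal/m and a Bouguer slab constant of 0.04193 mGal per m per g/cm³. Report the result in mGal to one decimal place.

196.3

Free-air correction = 0.3086 × 2098.0 = 647.44 mGal
Free-air anomaly = 982469.06 − 982655.25 + (647.44) = 461.25 mGal
Bouguer slab correction = 0.04193 × 3.07 × 2098.0 = 270.07 mGal
Simple Bouguer anomaly = 461.25 − (270.07) = 191.18 mGal
Complete Bouguer anomaly = 191.18 + 5.11 = 196.29 mGal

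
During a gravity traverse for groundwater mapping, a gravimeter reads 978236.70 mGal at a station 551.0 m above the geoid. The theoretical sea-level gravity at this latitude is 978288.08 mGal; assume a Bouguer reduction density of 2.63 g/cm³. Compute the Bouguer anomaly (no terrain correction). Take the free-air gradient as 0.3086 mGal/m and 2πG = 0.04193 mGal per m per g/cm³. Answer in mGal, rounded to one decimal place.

57.9

Free-air correction = 0.3086 × 551.0 = 170.04 mGal
Free-air anomaly = 978236.70 − 978288.08 + (170.04) = 118.66 mGal
Bouguer slab correction = 0.04193 × 2.63 × 551.0 = 60.76 mGal
Simple Bouguer anomaly = 118.66 − (60.76) = 57.90 mGal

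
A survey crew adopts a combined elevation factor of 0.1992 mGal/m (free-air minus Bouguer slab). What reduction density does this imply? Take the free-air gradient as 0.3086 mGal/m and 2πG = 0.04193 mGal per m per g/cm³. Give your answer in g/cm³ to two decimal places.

2.61

0.1992 = 0.3086 − 0.04193 × ρ
ρ = (0.3086 − 0.1992) / 0.04193 = 2.61 g/cm³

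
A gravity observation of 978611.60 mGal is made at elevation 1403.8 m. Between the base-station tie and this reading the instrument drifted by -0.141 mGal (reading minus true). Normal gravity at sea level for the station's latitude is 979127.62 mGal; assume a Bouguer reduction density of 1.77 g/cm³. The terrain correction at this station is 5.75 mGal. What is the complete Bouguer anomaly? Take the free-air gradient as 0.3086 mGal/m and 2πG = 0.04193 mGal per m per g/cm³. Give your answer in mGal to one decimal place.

-181.1

Drift-corrected reading = 978611.60 − (-0.141) = 978611.741 mGal
Free-air correction = 0.3086 × 1403.8 = 433.21 mGal
Free-air anomaly = 978611.741 − 979127.62 + (433.21) = -82.669 mGal
Bouguer slab correction = 0.04193 × 1.77 × 1403.8 = 104.18 mGal
Simple Bouguer anomaly = -82.669 − (104.18) = -186.849 mGal
Complete Bouguer anomaly = -186.849 + 5.75 = -181.099 mGal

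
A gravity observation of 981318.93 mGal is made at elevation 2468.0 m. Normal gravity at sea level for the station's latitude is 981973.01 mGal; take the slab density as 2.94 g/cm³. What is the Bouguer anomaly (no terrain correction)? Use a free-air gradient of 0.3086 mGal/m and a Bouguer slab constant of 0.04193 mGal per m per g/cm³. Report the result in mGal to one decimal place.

-196.7

Free-air correction = 0.3086 × 2468.0 = 761.62 mGal
Free-air anomaly = 981318.93 − 981973.01 + (761.62) = 107.54 mGal
Bouguer slab correction = 0.04193 × 2.94 × 2468.0 = 304.24 mGal
Simple Bouguer anomaly = 107.54 − (304.24) = -196.70 mGal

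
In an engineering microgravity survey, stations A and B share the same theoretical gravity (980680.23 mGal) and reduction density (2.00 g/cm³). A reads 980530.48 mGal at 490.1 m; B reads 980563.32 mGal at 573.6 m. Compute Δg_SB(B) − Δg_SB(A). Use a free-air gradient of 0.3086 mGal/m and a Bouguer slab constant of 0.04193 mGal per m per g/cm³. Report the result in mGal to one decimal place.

Δg_SB(A) = 980530.48 − 980680.23 + 0.3086×490.1 − 0.04193×2.00×490.1 = -39.60 mGal
Δg_SB(B) = 980563.32 − 980680.23 + 0.3086×573.6 − 0.04193×2.00×573.6 = 12.00 mGal
Difference = 12.00 − (-39.60) = 51.60 mGal

51.6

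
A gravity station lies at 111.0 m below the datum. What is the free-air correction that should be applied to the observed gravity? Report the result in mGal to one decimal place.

Free-air correction = 0.3086 × -111.0 = -34.3 mGal

-34.3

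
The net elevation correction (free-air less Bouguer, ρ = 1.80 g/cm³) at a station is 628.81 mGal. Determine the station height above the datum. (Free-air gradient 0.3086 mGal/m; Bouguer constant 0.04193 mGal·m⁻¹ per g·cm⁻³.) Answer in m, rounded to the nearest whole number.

2697

Combined gradient = 0.3086 − 0.04193 × 1.80 = 0.2331260 mGal/m
h = 628.81 / 0.2331260 = 2697.30 m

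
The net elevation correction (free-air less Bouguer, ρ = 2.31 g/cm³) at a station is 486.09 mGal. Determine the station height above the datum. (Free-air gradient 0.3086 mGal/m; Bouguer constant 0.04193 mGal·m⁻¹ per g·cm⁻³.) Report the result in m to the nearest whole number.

Combined gradient = 0.3086 − 0.04193 × 2.31 = 0.2117417 mGal/m
h = 486.09 / 0.2117417 = 2295.67 m

2296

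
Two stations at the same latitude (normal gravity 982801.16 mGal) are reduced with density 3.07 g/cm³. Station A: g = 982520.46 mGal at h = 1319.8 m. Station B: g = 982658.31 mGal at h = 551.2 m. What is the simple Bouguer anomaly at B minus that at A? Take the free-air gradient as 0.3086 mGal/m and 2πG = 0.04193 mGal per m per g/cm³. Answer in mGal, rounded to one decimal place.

-0.4

Δg_SB(A) = 982520.46 − 982801.16 + 0.3086×1319.8 − 0.04193×3.07×1319.8 = -43.30 mGal
Δg_SB(B) = 982658.31 − 982801.16 + 0.3086×551.2 − 0.04193×3.07×551.2 = -43.70 mGal
Difference = -43.70 − (-43.30) = -0.40 mGal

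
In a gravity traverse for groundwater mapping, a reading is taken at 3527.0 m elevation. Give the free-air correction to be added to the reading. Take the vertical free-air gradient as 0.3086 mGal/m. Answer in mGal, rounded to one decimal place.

Free-air correction = 0.3086 × 3527.0 = 1088.4 mGal

1088.4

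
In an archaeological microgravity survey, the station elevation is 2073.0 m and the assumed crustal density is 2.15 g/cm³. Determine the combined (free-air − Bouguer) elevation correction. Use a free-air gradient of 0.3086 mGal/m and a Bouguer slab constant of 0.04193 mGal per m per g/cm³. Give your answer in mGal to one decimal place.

Combined gradient = 0.3086 − 0.04193 × 2.15 = 0.2184505 mGal/m
Combined elevation correction = 0.2184505 × 2073.0 = 452.8 mGal

452.8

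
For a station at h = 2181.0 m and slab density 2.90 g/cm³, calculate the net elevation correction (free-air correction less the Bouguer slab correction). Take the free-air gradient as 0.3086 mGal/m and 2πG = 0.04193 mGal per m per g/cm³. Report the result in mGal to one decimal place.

407.9

Combined gradient = 0.3086 − 0.04193 × 2.90 = 0.1870030 mGal/m
Combined elevation correction = 0.1870030 × 2181.0 = 407.9 mGal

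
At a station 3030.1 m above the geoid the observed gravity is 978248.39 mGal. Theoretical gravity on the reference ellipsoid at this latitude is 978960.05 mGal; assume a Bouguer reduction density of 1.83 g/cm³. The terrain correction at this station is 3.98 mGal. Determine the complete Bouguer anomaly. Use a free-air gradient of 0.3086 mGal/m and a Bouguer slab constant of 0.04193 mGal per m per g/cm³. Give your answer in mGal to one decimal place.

Free-air correction = 0.3086 × 3030.1 = 935.09 mGal
Free-air anomaly = 978248.39 − 978960.05 + (935.09) = 223.43 mGal
Bouguer slab correction = 0.04193 × 1.83 × 3030.1 = 232.51 mGal
Simple Bouguer anomaly = 223.43 − (232.51) = -9.08 mGal
Complete Bouguer anomaly = -9.08 + 3.98 = -5.10 mGal

-5.1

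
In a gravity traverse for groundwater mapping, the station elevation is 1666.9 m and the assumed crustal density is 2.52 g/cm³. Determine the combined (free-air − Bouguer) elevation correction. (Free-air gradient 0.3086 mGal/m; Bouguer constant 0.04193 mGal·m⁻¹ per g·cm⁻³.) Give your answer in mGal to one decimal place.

Combined gradient = 0.3086 − 0.04193 × 2.52 = 0.2029364 mGal/m
Combined elevation correction = 0.2029364 × 1666.9 = 338.3 mGal

338.3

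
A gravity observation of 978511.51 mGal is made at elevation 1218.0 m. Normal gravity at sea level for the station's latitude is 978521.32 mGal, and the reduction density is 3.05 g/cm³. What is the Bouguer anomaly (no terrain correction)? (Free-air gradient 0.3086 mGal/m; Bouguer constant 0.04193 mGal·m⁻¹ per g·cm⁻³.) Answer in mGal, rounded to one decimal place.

210.3

Free-air correction = 0.3086 × 1218.0 = 375.87 mGal
Free-air anomaly = 978511.51 − 978521.32 + (375.87) = 366.06 mGal
Bouguer slab correction = 0.04193 × 3.05 × 1218.0 = 155.77 mGal
Simple Bouguer anomaly = 366.06 − (155.77) = 210.29 mGal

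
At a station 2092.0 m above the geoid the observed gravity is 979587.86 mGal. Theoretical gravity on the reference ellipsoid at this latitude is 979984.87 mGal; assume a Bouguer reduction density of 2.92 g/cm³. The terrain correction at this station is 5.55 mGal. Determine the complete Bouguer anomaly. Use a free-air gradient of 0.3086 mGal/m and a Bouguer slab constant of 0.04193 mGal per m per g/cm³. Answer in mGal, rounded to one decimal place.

Free-air correction = 0.3086 × 2092.0 = 645.59 mGal
Free-air anomaly = 979587.86 − 979984.87 + (645.59) = 248.58 mGal
Bouguer slab correction = 0.04193 × 2.92 × 2092.0 = 256.14 mGal
Simple Bouguer anomaly = 248.58 − (256.14) = -7.56 mGal
Complete Bouguer anomaly = -7.56 + 5.55 = -2.01 mGal

-2.0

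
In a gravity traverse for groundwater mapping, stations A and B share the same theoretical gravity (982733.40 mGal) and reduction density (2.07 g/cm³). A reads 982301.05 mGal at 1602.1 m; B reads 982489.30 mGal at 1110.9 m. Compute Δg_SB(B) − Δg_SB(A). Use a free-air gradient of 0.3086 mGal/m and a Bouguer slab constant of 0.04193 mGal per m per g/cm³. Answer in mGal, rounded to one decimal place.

Δg_SB(A) = 982301.05 − 982733.40 + 0.3086×1602.1 − 0.04193×2.07×1602.1 = -77.00 mGal
Δg_SB(B) = 982489.30 − 982733.40 + 0.3086×1110.9 − 0.04193×2.07×1110.9 = 2.30 mGal
Difference = 2.30 − (-77.00) = 79.30 mGal

79.3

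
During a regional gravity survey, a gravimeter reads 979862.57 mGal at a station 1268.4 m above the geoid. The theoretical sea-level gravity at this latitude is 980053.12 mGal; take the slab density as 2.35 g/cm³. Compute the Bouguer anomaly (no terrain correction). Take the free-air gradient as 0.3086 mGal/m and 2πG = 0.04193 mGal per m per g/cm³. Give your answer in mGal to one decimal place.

75.9

Free-air correction = 0.3086 × 1268.4 = 391.43 mGal
Free-air anomaly = 979862.57 − 980053.12 + (391.43) = 200.88 mGal
Bouguer slab correction = 0.04193 × 2.35 × 1268.4 = 124.98 mGal
Simple Bouguer anomaly = 200.88 − (124.98) = 75.90 mGal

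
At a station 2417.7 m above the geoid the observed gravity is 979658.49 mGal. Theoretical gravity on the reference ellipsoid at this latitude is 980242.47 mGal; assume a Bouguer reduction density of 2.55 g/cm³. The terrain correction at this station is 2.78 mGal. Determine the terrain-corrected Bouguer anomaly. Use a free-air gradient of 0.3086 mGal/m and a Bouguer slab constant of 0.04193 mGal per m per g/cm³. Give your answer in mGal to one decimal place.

Free-air correction = 0.3086 × 2417.7 = 746.10 mGal
Free-air anomaly = 979658.49 − 980242.47 + (746.10) = 162.12 mGal
Bouguer slab correction = 0.04193 × 2.55 × 2417.7 = 258.50 mGal
Simple Bouguer anomaly = 162.12 − (258.50) = -96.38 mGal
Complete Bouguer anomaly = -96.38 + 2.78 = -93.60 mGal

-93.6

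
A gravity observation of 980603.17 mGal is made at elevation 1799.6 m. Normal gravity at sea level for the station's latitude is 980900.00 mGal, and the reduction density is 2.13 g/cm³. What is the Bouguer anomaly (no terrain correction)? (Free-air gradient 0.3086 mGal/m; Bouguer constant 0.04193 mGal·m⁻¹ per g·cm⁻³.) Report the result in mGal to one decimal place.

97.8

Free-air correction = 0.3086 × 1799.6 = 555.36 mGal
Free-air anomaly = 980603.17 − 980900.00 + (555.36) = 258.53 mGal
Bouguer slab correction = 0.04193 × 2.13 × 1799.6 = 160.72 mGal
Simple Bouguer anomaly = 258.53 − (160.72) = 97.81 mGal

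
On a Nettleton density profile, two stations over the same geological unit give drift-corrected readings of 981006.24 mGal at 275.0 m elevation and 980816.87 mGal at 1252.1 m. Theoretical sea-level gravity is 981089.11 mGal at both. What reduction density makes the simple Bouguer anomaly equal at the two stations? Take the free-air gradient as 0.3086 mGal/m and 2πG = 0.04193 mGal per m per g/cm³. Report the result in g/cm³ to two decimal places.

2.74

Δg_obs = 980816.87 − 981006.24 = -189.37 mGal over Δh = 1252.1 − 275.0 = 977.1 m
Equal Bouguer anomalies ⇒ Δg_obs + (0.3086 − 0.04193ρ)·Δh = 0
0.3086 − 0.04193ρ = −Δg_obs/Δh = 0.19381
ρ = (0.3086 − 0.19381) / 0.04193 = 2.74 g/cm³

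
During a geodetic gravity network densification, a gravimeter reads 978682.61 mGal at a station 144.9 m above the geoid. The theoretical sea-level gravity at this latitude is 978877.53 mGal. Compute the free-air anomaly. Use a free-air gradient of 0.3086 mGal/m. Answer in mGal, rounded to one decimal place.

-150.2

Free-air correction = 0.3086 × 144.9 = 44.72 mGal
Free-air anomaly = 978682.61 − 978877.53 + (44.72) = -150.20 mGal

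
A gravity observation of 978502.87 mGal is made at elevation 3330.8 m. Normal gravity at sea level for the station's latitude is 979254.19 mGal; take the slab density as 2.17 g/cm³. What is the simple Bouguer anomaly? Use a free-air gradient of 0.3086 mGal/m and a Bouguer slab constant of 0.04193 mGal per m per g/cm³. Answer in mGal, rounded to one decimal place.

-26.5

Free-air correction = 0.3086 × 3330.8 = 1027.88 mGal
Free-air anomaly = 978502.87 − 979254.19 + (1027.88) = 276.56 mGal
Bouguer slab correction = 0.04193 × 2.17 × 3330.8 = 303.06 mGal
Simple Bouguer anomaly = 276.56 − (303.06) = -26.50 mGal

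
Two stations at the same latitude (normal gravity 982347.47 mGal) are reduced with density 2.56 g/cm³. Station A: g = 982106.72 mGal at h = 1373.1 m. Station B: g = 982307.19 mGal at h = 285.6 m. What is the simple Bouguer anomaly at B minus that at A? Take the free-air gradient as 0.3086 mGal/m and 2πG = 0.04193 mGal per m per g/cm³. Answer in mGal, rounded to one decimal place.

-18.4

Δg_SB(A) = 982106.72 − 982347.47 + 0.3086×1373.1 − 0.04193×2.56×1373.1 = 35.60 mGal
Δg_SB(B) = 982307.19 − 982347.47 + 0.3086×285.6 − 0.04193×2.56×285.6 = 17.20 mGal
Difference = 17.20 − (35.60) = -18.40 mGal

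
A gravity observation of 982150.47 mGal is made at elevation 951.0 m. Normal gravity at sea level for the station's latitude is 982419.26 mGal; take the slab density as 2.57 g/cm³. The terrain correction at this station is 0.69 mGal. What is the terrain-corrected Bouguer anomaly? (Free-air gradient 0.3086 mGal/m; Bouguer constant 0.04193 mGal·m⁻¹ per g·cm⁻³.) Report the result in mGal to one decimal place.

Free-air correction = 0.3086 × 951.0 = 293.48 mGal
Free-air anomaly = 982150.47 − 982419.26 + (293.48) = 24.69 mGal
Bouguer slab correction = 0.04193 × 2.57 × 951.0 = 102.48 mGal
Simple Bouguer anomaly = 24.69 − (102.48) = -77.79 mGal
Complete Bouguer anomaly = -77.79 + 0.69 = -77.10 mGal

-77.1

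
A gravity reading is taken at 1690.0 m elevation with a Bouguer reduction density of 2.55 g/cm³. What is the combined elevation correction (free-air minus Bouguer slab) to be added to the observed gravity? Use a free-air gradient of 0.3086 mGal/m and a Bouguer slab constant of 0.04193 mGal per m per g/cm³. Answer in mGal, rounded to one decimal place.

Combined gradient = 0.3086 − 0.04193 × 2.55 = 0.2016785 mGal/m
Combined elevation correction = 0.2016785 × 1690.0 = 340.8 mGal

340.8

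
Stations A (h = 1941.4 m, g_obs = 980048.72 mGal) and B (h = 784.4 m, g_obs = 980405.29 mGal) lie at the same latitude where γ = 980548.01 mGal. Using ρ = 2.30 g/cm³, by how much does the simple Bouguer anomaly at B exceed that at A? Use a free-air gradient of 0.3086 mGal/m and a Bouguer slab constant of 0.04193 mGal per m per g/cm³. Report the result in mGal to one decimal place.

111.1

Δg_SB(A) = 980048.72 − 980548.01 + 0.3086×1941.4 − 0.04193×2.30×1941.4 = -87.40 mGal
Δg_SB(B) = 980405.29 − 980548.01 + 0.3086×784.4 − 0.04193×2.30×784.4 = 23.70 mGal
Difference = 23.70 − (-87.40) = 111.10 mGal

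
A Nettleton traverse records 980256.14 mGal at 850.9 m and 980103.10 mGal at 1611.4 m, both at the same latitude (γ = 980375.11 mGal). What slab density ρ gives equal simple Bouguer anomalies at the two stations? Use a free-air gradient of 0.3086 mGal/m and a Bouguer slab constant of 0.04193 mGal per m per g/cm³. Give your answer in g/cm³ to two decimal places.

2.56

Δg_obs = 980103.10 − 980256.14 = -153.04 mGal over Δh = 1611.4 − 850.9 = 760.5 m
Equal Bouguer anomalies ⇒ Δg_obs + (0.3086 − 0.04193ρ)·Δh = 0
0.3086 − 0.04193ρ = −Δg_obs/Δh = 0.20124
ρ = (0.3086 − 0.20124) / 0.04193 = 2.56 g/cm³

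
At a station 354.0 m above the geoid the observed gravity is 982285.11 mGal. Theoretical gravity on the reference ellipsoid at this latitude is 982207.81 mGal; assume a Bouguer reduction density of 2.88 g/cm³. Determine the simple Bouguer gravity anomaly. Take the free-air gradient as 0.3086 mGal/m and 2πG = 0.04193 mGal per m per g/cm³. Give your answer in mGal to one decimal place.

143.8

Free-air correction = 0.3086 × 354.0 = 109.24 mGal
Free-air anomaly = 982285.11 − 982207.81 + (109.24) = 186.54 mGal
Bouguer slab correction = 0.04193 × 2.88 × 354.0 = 42.75 mGal
Simple Bouguer anomaly = 186.54 − (42.75) = 143.79 mGal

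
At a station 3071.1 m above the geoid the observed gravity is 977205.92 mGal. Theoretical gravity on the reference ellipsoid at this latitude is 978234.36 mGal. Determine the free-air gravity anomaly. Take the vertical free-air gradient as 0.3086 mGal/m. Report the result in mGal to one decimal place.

Free-air correction = 0.3086 × 3071.1 = 947.74 mGal
Free-air anomaly = 977205.92 − 978234.36 + (947.74) = -80.70 mGal

-80.7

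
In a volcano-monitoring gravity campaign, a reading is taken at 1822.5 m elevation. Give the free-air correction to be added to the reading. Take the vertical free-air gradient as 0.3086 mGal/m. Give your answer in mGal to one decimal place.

Free-air correction = 0.3086 × 1822.5 = 562.4 mGal

562.4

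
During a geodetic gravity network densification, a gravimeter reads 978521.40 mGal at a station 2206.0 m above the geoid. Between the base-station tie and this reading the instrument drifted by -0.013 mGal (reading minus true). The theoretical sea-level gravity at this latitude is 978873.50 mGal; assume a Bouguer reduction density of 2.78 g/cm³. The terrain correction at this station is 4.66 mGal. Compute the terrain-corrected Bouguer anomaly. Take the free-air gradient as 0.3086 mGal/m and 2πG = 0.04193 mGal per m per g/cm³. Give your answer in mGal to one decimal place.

76.2

Drift-corrected reading = 978521.40 − (-0.013) = 978521.413 mGal
Free-air correction = 0.3086 × 2206.0 = 680.77 mGal
Free-air anomaly = 978521.413 − 978873.50 + (680.77) = 328.683 mGal
Bouguer slab correction = 0.04193 × 2.78 × 2206.0 = 257.14 mGal
Simple Bouguer anomaly = 328.683 − (257.14) = 71.543 mGal
Complete Bouguer anomaly = 71.543 + 4.66 = 76.203 mGal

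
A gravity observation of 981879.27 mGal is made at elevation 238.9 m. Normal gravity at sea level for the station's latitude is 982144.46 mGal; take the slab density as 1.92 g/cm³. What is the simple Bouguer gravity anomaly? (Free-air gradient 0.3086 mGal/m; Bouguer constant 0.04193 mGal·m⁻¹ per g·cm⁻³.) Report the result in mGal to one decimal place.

Free-air correction = 0.3086 × 238.9 = 73.72 mGal
Free-air anomaly = 981879.27 − 982144.46 + (73.72) = -191.47 mGal
Bouguer slab correction = 0.04193 × 1.92 × 238.9 = 19.23 mGal
Simple Bouguer anomaly = -191.47 − (19.23) = -210.70 mGal

-210.7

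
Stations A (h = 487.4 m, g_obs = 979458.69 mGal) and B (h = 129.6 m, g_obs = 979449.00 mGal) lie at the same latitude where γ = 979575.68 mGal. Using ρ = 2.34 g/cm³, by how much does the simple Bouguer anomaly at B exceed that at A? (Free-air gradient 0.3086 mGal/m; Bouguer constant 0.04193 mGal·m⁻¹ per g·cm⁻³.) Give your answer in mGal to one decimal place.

-85.0

Δg_SB(A) = 979458.69 − 979575.68 + 0.3086×487.4 − 0.04193×2.34×487.4 = -14.40 mGal
Δg_SB(B) = 979449.00 − 979575.68 + 0.3086×129.6 − 0.04193×2.34×129.6 = -99.40 mGal
Difference = -99.40 − (-14.40) = -85.00 mGal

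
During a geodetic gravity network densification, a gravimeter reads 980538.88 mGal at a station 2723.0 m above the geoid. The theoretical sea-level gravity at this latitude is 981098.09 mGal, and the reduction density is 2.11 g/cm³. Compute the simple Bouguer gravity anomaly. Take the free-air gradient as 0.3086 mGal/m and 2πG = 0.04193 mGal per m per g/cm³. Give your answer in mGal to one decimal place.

40.2

Free-air correction = 0.3086 × 2723.0 = 840.32 mGal
Free-air anomaly = 980538.88 − 981098.09 + (840.32) = 281.11 mGal
Bouguer slab correction = 0.04193 × 2.11 × 2723.0 = 240.91 mGal
Simple Bouguer anomaly = 281.11 − (240.91) = 40.20 mGal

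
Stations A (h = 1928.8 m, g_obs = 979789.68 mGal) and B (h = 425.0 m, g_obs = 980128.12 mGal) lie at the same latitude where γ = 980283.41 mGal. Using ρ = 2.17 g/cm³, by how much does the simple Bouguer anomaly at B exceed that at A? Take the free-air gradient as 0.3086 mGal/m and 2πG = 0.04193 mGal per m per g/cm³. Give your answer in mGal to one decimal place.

11.2

Δg_SB(A) = 979789.68 − 980283.41 + 0.3086×1928.8 − 0.04193×2.17×1928.8 = -74.00 mGal
Δg_SB(B) = 980128.12 − 980283.41 + 0.3086×425.0 − 0.04193×2.17×425.0 = -62.80 mGal
Difference = -62.80 − (-74.00) = 11.20 mGal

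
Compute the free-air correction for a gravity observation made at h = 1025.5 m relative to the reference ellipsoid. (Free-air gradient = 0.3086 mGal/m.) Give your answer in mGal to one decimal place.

316.5

Free-air correction = 0.3086 × 1025.5 = 316.5 mGal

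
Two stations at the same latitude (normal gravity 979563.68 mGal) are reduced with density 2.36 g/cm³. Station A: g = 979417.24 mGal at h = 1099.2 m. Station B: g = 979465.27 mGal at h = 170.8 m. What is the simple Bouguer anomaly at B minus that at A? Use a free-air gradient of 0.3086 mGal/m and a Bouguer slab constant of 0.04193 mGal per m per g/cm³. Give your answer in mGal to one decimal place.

Δg_SB(A) = 979417.24 − 979563.68 + 0.3086×1099.2 − 0.04193×2.36×1099.2 = 84.00 mGal
Δg_SB(B) = 979465.27 − 979563.68 + 0.3086×170.8 − 0.04193×2.36×170.8 = -62.60 mGal
Difference = -62.60 − (84.00) = -146.60 mGal

-146.6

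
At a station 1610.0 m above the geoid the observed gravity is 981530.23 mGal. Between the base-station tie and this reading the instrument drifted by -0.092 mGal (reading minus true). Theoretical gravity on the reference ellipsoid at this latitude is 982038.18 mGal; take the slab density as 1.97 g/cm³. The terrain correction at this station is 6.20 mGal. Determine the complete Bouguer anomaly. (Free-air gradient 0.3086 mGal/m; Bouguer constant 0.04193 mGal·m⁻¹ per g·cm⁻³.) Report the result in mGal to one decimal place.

Drift-corrected reading = 981530.23 − (-0.092) = 981530.322 mGal
Free-air correction = 0.3086 × 1610.0 = 496.85 mGal
Free-air anomaly = 981530.322 − 982038.18 + (496.85) = -11.008 mGal
Bouguer slab correction = 0.04193 × 1.97 × 1610.0 = 132.99 mGal
Simple Bouguer anomaly = -11.008 − (132.99) = -143.998 mGal
Complete Bouguer anomaly = -143.998 + 6.20 = -137.798 mGal

-137.8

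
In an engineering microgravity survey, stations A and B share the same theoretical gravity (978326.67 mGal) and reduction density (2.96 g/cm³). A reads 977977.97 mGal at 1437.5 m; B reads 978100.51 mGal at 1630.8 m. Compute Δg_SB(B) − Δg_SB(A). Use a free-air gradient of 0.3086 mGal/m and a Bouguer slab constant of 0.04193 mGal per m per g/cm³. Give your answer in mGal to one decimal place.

158.2

Δg_SB(A) = 977977.97 − 978326.67 + 0.3086×1437.5 − 0.04193×2.96×1437.5 = -83.50 mGal
Δg_SB(B) = 978100.51 − 978326.67 + 0.3086×1630.8 − 0.04193×2.96×1630.8 = 74.70 mGal
Difference = 74.70 − (-83.50) = 158.20 mGal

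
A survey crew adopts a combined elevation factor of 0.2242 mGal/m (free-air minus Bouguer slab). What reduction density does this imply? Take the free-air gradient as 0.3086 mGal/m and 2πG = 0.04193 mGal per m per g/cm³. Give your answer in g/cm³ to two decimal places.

2.01

0.2242 = 0.3086 − 0.04193 × ρ
ρ = (0.3086 − 0.2242) / 0.04193 = 2.01 g/cm³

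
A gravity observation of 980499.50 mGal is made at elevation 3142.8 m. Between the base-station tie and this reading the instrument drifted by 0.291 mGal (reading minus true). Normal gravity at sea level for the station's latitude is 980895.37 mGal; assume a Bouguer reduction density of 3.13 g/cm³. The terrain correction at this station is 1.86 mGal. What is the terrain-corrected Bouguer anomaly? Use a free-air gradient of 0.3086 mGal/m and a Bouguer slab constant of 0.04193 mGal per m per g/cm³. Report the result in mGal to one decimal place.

163.1

Drift-corrected reading = 980499.50 − (0.291) = 980499.209 mGal
Free-air correction = 0.3086 × 3142.8 = 969.87 mGal
Free-air anomaly = 980499.209 − 980895.37 + (969.87) = 573.709 mGal
Bouguer slab correction = 0.04193 × 3.13 × 3142.8 = 412.46 mGal
Simple Bouguer anomaly = 573.709 − (412.46) = 161.249 mGal
Complete Bouguer anomaly = 161.249 + 1.86 = 163.109 mGal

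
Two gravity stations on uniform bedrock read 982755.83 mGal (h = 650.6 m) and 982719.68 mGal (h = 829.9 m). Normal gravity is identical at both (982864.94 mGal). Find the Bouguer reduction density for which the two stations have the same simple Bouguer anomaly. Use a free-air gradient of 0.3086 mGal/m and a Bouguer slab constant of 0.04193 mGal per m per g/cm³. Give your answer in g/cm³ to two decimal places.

2.55

Δg_obs = 982719.68 − 982755.83 = -36.15 mGal over Δh = 829.9 − 650.6 = 179.3 m
Equal Bouguer anomalies ⇒ Δg_obs + (0.3086 − 0.04193ρ)·Δh = 0
0.3086 − 0.04193ρ = −Δg_obs/Δh = 0.20162
ρ = (0.3086 − 0.20162) / 0.04193 = 2.55 g/cm³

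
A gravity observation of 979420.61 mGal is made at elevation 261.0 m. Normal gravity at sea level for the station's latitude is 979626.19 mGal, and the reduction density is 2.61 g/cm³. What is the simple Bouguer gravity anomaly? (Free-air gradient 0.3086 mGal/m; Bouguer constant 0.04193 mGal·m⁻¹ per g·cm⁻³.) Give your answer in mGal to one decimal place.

-153.6

Free-air correction = 0.3086 × 261.0 = 80.54 mGal
Free-air anomaly = 979420.61 − 979626.19 + (80.54) = -125.04 mGal
Bouguer slab correction = 0.04193 × 2.61 × 261.0 = 28.56 mGal
Simple Bouguer anomaly = -125.04 − (28.56) = -153.60 mGal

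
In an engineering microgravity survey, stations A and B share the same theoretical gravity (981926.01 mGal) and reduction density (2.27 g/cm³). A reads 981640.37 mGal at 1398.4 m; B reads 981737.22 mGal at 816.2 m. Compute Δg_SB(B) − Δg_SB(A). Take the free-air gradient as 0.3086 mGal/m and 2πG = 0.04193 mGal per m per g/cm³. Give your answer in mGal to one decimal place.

Δg_SB(A) = 981640.37 − 981926.01 + 0.3086×1398.4 − 0.04193×2.27×1398.4 = 12.80 mGal
Δg_SB(B) = 981737.22 − 981926.01 + 0.3086×816.2 − 0.04193×2.27×816.2 = -14.60 mGal
Difference = -14.60 − (12.80) = -27.40 mGal

-27.4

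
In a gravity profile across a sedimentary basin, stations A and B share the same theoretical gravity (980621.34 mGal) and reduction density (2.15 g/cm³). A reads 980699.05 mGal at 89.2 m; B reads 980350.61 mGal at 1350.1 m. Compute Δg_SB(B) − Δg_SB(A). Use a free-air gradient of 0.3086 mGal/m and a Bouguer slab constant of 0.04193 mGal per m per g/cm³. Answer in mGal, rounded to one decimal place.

-73.0

Δg_SB(A) = 980699.05 − 980621.34 + 0.3086×89.2 − 0.04193×2.15×89.2 = 97.20 mGal
Δg_SB(B) = 980350.61 − 980621.34 + 0.3086×1350.1 − 0.04193×2.15×1350.1 = 24.20 mGal
Difference = 24.20 − (97.20) = -73.00 mGal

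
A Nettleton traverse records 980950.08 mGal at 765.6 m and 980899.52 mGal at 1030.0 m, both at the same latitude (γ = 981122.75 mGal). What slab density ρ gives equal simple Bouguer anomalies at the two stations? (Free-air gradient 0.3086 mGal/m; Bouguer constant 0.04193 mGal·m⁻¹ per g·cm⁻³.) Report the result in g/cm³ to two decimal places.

2.80

Δg_obs = 980899.52 − 980950.08 = -50.56 mGal over Δh = 1030.0 − 765.6 = 264.4 m
Equal Bouguer anomalies ⇒ Δg_obs + (0.3086 − 0.04193ρ)·Δh = 0
0.3086 − 0.04193ρ = −Δg_obs/Δh = 0.19123
ρ = (0.3086 − 0.19123) / 0.04193 = 2.80 g/cm³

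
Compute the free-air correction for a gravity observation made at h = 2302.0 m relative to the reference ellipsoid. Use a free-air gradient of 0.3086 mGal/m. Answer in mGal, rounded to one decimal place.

Free-air correction = 0.3086 × 2302.0 = 710.4 mGal

710.4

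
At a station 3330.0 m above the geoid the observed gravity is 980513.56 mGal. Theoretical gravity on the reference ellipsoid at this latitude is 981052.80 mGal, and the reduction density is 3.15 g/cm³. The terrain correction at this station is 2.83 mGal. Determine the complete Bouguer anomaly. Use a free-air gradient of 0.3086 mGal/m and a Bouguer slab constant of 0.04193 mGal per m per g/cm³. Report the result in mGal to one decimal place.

Free-air correction = 0.3086 × 3330.0 = 1027.64 mGal
Free-air anomaly = 980513.56 − 981052.80 + (1027.64) = 488.40 mGal
Bouguer slab correction = 0.04193 × 3.15 × 3330.0 = 439.82 mGal
Simple Bouguer anomaly = 488.40 − (439.82) = 48.58 mGal
Complete Bouguer anomaly = 48.58 + 2.83 = 51.41 mGal

51.4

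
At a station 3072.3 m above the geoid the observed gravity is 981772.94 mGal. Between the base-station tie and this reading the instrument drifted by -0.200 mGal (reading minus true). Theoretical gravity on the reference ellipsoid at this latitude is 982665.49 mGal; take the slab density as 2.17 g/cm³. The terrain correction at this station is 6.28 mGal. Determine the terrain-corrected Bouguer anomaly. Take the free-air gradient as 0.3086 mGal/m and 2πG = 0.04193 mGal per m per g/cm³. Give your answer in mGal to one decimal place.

-217.5

Drift-corrected reading = 981772.94 − (-0.200) = 981773.140 mGal
Free-air correction = 0.3086 × 3072.3 = 948.11 mGal
Free-air anomaly = 981773.140 − 982665.49 + (948.11) = 55.760 mGal
Bouguer slab correction = 0.04193 × 2.17 × 3072.3 = 279.54 mGal
Simple Bouguer anomaly = 55.760 − (279.54) = -223.780 mGal
Complete Bouguer anomaly = -223.780 + 6.28 = -217.500 mGal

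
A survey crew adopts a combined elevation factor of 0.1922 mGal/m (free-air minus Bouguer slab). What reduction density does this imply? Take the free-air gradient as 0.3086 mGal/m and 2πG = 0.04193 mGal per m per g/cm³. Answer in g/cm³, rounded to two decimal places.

0.1922 = 0.3086 − 0.04193 × ρ
ρ = (0.3086 − 0.1922) / 0.04193 = 2.78 g/cm³

2.78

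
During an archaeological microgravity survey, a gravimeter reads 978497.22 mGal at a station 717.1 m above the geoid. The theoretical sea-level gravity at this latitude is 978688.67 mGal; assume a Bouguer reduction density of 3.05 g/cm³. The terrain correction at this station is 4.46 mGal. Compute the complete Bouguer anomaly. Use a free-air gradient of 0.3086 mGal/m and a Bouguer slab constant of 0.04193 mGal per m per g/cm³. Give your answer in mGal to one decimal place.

-57.4

Free-air correction = 0.3086 × 717.1 = 221.30 mGal
Free-air anomaly = 978497.22 − 978688.67 + (221.30) = 29.85 mGal
Bouguer slab correction = 0.04193 × 3.05 × 717.1 = 91.71 mGal
Simple Bouguer anomaly = 29.85 − (91.71) = -61.86 mGal
Complete Bouguer anomaly = -61.86 + 4.46 = -57.40 mGal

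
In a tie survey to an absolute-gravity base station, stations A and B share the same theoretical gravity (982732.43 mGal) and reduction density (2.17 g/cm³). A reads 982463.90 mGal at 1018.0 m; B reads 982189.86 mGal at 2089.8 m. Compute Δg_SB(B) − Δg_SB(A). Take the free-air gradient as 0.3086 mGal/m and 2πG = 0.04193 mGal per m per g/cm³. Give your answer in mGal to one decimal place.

-40.8

Δg_SB(A) = 982463.90 − 982732.43 + 0.3086×1018.0 − 0.04193×2.17×1018.0 = -47.00 mGal
Δg_SB(B) = 982189.86 − 982732.43 + 0.3086×2089.8 − 0.04193×2.17×2089.8 = -87.80 mGal
Difference = -87.80 − (-47.00) = -40.80 mGal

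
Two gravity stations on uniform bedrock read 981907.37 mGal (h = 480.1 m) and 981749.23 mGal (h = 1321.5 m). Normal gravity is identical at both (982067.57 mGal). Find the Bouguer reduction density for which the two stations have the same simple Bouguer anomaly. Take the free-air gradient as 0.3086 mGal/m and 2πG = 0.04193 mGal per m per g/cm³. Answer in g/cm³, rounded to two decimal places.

Δg_obs = 981749.23 − 981907.37 = -158.14 mGal over Δh = 1321.5 − 480.1 = 841.4 m
Equal Bouguer anomalies ⇒ Δg_obs + (0.3086 − 0.04193ρ)·Δh = 0
0.3086 − 0.04193ρ = −Δg_obs/Δh = 0.18795
ρ = (0.3086 − 0.18795) / 0.04193 = 2.88 g/cm³

2.88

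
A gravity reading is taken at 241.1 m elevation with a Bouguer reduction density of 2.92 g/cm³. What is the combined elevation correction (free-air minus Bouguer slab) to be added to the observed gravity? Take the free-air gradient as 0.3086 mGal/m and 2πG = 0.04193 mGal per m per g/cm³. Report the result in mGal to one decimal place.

44.9

Combined gradient = 0.3086 − 0.04193 × 2.92 = 0.1861644 mGal/m
Combined elevation correction = 0.1861644 × 241.1 = 44.9 mGal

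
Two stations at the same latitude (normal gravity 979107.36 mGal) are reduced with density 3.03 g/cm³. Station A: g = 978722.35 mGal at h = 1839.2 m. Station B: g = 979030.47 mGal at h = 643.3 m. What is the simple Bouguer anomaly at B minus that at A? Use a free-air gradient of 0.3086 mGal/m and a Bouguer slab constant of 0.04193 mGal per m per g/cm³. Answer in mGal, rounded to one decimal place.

Δg_SB(A) = 978722.35 − 979107.36 + 0.3086×1839.2 − 0.04193×3.03×1839.2 = -51.10 mGal
Δg_SB(B) = 979030.47 − 979107.36 + 0.3086×643.3 − 0.04193×3.03×643.3 = 39.90 mGal
Difference = 39.90 − (-51.10) = 91.00 mGal

91.0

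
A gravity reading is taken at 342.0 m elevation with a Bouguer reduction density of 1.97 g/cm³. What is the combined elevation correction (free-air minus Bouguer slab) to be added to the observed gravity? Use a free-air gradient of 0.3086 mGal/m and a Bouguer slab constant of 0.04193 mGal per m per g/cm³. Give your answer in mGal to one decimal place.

Combined gradient = 0.3086 − 0.04193 × 1.97 = 0.2259979 mGal/m
Combined elevation correction = 0.2259979 × 342.0 = 77.3 mGal

77.3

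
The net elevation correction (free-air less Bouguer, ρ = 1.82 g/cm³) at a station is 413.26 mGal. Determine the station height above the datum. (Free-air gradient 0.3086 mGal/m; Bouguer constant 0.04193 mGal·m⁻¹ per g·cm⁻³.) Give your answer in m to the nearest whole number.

1779

Combined gradient = 0.3086 − 0.04193 × 1.82 = 0.2322874 mGal/m
h = 413.26 / 0.2322874 = 1779.09 m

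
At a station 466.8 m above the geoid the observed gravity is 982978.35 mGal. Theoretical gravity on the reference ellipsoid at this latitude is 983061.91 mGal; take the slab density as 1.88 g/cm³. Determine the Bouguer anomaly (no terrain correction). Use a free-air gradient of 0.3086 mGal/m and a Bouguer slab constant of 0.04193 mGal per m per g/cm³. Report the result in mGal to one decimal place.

Free-air correction = 0.3086 × 466.8 = 144.05 mGal
Free-air anomaly = 982978.35 − 983061.91 + (144.05) = 60.49 mGal
Bouguer slab correction = 0.04193 × 1.88 × 466.8 = 36.80 mGal
Simple Bouguer anomaly = 60.49 − (36.80) = 23.69 mGal

23.7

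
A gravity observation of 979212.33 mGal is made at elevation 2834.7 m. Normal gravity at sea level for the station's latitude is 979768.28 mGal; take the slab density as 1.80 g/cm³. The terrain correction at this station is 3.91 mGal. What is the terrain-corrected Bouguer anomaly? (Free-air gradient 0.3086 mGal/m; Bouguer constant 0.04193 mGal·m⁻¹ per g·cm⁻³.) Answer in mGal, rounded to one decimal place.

108.8

Free-air correction = 0.3086 × 2834.7 = 874.79 mGal
Free-air anomaly = 979212.33 − 979768.28 + (874.79) = 318.84 mGal
Bouguer slab correction = 0.04193 × 1.80 × 2834.7 = 213.95 mGal
Simple Bouguer anomaly = 318.84 − (213.95) = 104.89 mGal
Complete Bouguer anomaly = 104.89 + 3.91 = 108.80 mGal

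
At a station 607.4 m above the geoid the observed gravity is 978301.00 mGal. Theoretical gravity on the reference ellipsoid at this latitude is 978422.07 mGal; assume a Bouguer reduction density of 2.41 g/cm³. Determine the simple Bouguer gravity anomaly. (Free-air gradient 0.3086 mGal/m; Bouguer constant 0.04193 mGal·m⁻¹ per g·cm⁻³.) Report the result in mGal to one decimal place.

Free-air correction = 0.3086 × 607.4 = 187.44 mGal
Free-air anomaly = 978301.00 − 978422.07 + (187.44) = 66.37 mGal
Bouguer slab correction = 0.04193 × 2.41 × 607.4 = 61.38 mGal
Simple Bouguer anomaly = 66.37 − (61.38) = 4.99 mGal

5.0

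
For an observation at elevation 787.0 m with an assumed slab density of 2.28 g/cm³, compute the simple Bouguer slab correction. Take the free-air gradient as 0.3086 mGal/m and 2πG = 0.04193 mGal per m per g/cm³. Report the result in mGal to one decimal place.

75.2

Bouguer slab correction = 0.04193 × 2.28 × 787.0 = 75.2 mGal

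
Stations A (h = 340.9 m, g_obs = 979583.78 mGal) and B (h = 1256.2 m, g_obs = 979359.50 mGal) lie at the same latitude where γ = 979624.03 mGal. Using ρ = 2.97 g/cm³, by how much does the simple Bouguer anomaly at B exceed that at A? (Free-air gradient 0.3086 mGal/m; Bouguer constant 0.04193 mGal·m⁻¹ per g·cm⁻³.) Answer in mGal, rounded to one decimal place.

-55.8

Δg_SB(A) = 979583.78 − 979624.03 + 0.3086×340.9 − 0.04193×2.97×340.9 = 22.50 mGal
Δg_SB(B) = 979359.50 − 979624.03 + 0.3086×1256.2 − 0.04193×2.97×1256.2 = -33.30 mGal
Difference = -33.30 − (22.50) = -55.80 mGal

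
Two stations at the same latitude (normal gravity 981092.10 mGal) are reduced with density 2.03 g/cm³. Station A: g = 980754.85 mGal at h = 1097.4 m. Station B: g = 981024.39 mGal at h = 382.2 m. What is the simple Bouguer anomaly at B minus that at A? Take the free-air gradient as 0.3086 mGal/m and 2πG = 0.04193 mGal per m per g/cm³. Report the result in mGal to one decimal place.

Δg_SB(A) = 980754.85 − 981092.10 + 0.3086×1097.4 − 0.04193×2.03×1097.4 = -92.00 mGal
Δg_SB(B) = 981024.39 − 981092.10 + 0.3086×382.2 − 0.04193×2.03×382.2 = 17.70 mGal
Difference = 17.70 − (-92.00) = 109.70 mGal

109.7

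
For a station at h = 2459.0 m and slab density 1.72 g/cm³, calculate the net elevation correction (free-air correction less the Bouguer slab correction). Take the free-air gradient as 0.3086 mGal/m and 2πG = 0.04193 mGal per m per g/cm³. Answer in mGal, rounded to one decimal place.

Combined gradient = 0.3086 − 0.04193 × 1.72 = 0.2364804 mGal/m
Combined elevation correction = 0.2364804 × 2459.0 = 581.5 mGal

581.5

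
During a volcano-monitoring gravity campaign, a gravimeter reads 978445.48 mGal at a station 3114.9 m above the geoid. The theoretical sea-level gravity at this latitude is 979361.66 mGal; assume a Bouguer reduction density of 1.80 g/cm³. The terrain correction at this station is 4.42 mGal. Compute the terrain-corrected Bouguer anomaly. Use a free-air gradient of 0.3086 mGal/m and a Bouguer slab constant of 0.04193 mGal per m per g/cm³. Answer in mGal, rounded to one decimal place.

Free-air correction = 0.3086 × 3114.9 = 961.26 mGal
Free-air anomaly = 978445.48 − 979361.66 + (961.26) = 45.08 mGal
Bouguer slab correction = 0.04193 × 1.80 × 3114.9 = 235.09 mGal
Simple Bouguer anomaly = 45.08 − (235.09) = -190.01 mGal
Complete Bouguer anomaly = -190.01 + 4.42 = -185.59 mGal

-185.6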